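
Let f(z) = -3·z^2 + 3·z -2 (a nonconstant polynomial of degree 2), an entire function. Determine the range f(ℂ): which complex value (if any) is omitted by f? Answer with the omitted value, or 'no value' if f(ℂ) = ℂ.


Little Picard bounds the complement of f(ℂ) to at most one point.
For every w ∈ ℂ, the equation p(z) − w = 0 is a nonconstant polynomial in z and hence has at least one root by the fundamental theorem of algebra. So p is surjective onto ℂ, omitting no value.

Omitted value: no value.


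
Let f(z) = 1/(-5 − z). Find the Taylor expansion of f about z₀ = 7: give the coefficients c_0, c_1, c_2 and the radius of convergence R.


Let w = z − z₀, so z = z₀ + w.
Then -5 − z = -5 − (z₀ + w) = (-5 − z₀) − w = -12 − w.
f(z) = 1/(-12 − w) = (1/(-12)) · 1/(1 − w/(-12)) = Σ_{n≥0} w^n / (-12)^(n+1).
So c_n = 1/(-12)^(n+1):
  c_0 = 1/(-12)^1 = -1/12.
  c_1 = 1/(-12)^2 = 1/144.
  c_2 = 1/(-12)^3 = -1/1728.
The series is valid for |w/d| < 1, i.e. |z − z₀| < |d|.
Radius of convergence: R = |-5 − z₀| = |-12| = 12 (distance from z₀ to the singularity z = -5).

c_0 = -1/12, c_1 = 1/144, c_2 = -1/1728; R = 12.


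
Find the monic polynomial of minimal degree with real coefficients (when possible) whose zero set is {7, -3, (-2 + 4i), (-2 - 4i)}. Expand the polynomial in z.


The polynomial is p(z) = ∏_{α ∈ S} (z − α), where S = {7, -3, (-2 + 4i), (-2 - 4i)}.
Expanding the product yields: p(z) = z^4 -17·z^2 -164·z -420.
Note conjugate pairs combine to real quadratics: (z − (-2+4i))(z − (-2−4i)) = z² + 4z + 20.
The resulting polynomial has degree 4 and real coefficients as required.

p(z) = z^4 -17·z^2 -164·z -420.


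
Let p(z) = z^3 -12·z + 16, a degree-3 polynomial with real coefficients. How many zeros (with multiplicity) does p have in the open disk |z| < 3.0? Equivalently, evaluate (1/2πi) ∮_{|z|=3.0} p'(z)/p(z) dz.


The zeros of p are: 2, 2, -4.
Their magnitudes are: 2, 2, 4.
Zeros with |z| < R = 3.0: 2, 2.
Count = 2.
By the argument principle, (1/2πi) ∮_{|z|=R} p'(z)/p(z) dz equals exactly this count.

Number of zeros inside |z| < 3.0: 2.


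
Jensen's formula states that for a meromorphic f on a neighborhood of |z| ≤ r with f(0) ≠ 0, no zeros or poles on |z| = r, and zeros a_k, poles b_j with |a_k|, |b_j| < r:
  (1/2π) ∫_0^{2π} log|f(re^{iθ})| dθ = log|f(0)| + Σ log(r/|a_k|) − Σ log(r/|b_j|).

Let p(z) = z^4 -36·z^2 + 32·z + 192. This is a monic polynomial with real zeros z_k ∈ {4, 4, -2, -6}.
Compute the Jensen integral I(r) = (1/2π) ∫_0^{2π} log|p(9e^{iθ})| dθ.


Zeros: -6, -2, 4, 4; r = 9.
Inside |z| < r: -6, -2, 4, 4. Outside (|z| ≥ r): ∅.
p(0) = 192, so log|p(0)| = log(192) = 5.2575.
Apply Jensen: I(r) = log|p(0)| + Σ_k log(r/|z_k|), summed over zeros inside |z| < r.
  log(r/|z_k|) for z_k = 4: log(9/4) = 0.8109
  log(r/|z_k|) for z_k = 4: log(9/4) = 0.8109
  log(r/|z_k|) for z_k = -2: log(9/2) = 1.5041
  log(r/|z_k|) for z_k = -6: log(9/6) = 0.4055
Sum over inside zeros: 3.5314.
I(r) = log|p(0)| + (inside sum) = 5.2575 + 3.5314 = 8.7889.
Closed form (all zeros inside, monic): I(r) = n·log(r) = 4·log(9) = 8.7889. ✓

I(r) ≈ 8.7889.


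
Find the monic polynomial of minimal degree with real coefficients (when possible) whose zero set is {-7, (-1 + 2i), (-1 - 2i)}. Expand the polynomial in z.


The polynomial is p(z) = ∏_{α ∈ S} (z − α), where S = {-7, (-1 + 2i), (-1 - 2i)}.
Expanding the product yields: p(z) = z^3 + 9·z^2 + 19·z + 35.
Note conjugate pairs combine to real quadratics: (z − (-1+2i))(z − (-1−2i)) = z² + 2z + 5.
The resulting polynomial has degree 3 and real coefficients as required.

p(z) = z^3 + 9·z^2 + 19·z + 35.


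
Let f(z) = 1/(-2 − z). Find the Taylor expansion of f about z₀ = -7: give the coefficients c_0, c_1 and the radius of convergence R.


Let w = z − z₀, so z = z₀ + w.
Then -2 − z = -2 − (z₀ + w) = (-2 − z₀) − w = 5 − w.
f(z) = 1/(5 − w) = (1/(5)) · 1/(1 − w/(5)) = Σ_{n≥0} w^n / (5)^(n+1).
So c_n = 1/(5)^(n+1):
  c_0 = 1/(5)^1 = 1/5.
  c_1 = 1/(5)^2 = 1/25.
The series is valid for |w/d| < 1, i.e. |z − z₀| < |d|.
Radius of convergence: R = |-2 − z₀| = |5| = 5 (distance from z₀ to the singularity z = -2).

c_0 = 1/5, c_1 = 1/25; R = 5.


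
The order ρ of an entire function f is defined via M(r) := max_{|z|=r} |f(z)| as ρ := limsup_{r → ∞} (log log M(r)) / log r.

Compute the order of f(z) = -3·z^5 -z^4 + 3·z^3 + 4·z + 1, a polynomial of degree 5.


|f(z)| ≤ Σ|c_k|·r^k = O(r^5) as r → ∞. Polynomial growth is O(e^{r^ε}) for every ε > 0 (since r^5/e^{r^ε} → 0), so ρ ≤ ε for all ε > 0, i.e. ρ = 0. Every nonconstant polynomial has order 0.
Therefore ρ = 0.

Order ρ = 0.


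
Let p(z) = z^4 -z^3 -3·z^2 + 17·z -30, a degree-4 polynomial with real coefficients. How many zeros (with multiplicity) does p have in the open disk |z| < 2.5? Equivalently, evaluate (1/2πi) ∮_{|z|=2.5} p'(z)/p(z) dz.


The zeros of p are: (1 + 2i), (1 - 2i), 2, -3.
Their magnitudes are: 2.236, 2.236, 2, 3.
Zeros with |z| < R = 2.5: (1 + 2i), (1 - 2i), 2.
Count = 3.
By the argument principle, (1/2πi) ∮_{|z|=R} p'(z)/p(z) dz equals exactly this count.

Number of zeros inside |z| < 2.5: 3.


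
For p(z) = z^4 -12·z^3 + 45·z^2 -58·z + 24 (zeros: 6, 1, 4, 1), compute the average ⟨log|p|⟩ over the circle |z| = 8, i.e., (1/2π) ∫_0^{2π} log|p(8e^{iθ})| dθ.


Zeros: 1, 1, 4, 6; r = 8.
Inside |z| < r: 1, 1, 4, 6. Outside (|z| ≥ r): ∅.
p(0) = 24, so log|p(0)| = log(24) = 3.1781.
Apply Jensen: I(r) = log|p(0)| + Σ_k log(r/|z_k|), summed over zeros inside |z| < r.
  log(r/|z_k|) for z_k = 6: log(8/6) = 0.2877
  log(r/|z_k|) for z_k = 1: log(8/1) = 2.0794
  log(r/|z_k|) for z_k = 4: log(8/4) = 0.6931
  log(r/|z_k|) for z_k = 1: log(8/1) = 2.0794
Sum over inside zeros: 5.1397.
I(r) = log|p(0)| + (inside sum) = 3.1781 + 5.1397 = 8.3178.
Closed form (all zeros inside, monic): I(r) = n·log(r) = 4·log(8) = 8.3178. ✓

I(r) ≈ 8.3178.


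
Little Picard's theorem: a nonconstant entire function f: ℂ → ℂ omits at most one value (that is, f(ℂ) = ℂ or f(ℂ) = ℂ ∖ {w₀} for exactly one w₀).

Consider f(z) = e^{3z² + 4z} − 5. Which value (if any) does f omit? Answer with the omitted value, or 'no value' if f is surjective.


Little Picard bounds the complement of f(ℂ) to at most one point.
The exponent g(z) = 3z² + 4z is a nonconstant polynomial, hence surjective onto ℂ. So e^{g(z)} takes every value in {e^w : w ∈ ℂ} = ℂ ∖ {0}. Adding -5 shifts the range to ℂ ∖ {-5}. f omits exactly -5.

Omitted value: -5.


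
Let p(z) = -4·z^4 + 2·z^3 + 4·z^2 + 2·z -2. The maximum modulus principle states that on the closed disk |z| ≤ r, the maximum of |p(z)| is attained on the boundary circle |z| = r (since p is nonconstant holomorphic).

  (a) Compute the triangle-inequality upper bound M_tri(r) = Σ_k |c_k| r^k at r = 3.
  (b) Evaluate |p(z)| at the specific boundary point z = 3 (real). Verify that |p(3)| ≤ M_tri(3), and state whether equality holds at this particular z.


Coefficients: c_0 = -2, c_1 = 2, c_2 = 4, c_3 = 2, c_4 = -4. Radius r = 3.
Part (a). Triangle bound: M_tri(r) = Σ_k |c_k| r^k
  = |-2|·3^0 + |2|·3^1 + |4|·3^2 + |2|·3^3 + |-4|·3^4
  = 2 + 6 + 36 + 54 + 324 = 422.
This bounds M(r) := max_{|z|=r} |p(z)| from above; equality holds iff all terms c_k z^k can be made to align in phase at a single z on |z|=r.
Part (b). At z = 3 (real, on the circle |z| = r):
  p(3) = (-2)·3^0 + (2)·3^1 + (4)·3^2 + (2)·3^3 + (-4)·3^4 = -230.
  |p(3)| = 230.
Check: |p(3)| = 230 ≤ 422 = M_tri(3). ✓ Equality does not hold at z = 3 (the coefficients have mixed signs, so the terms do not all align in phase there).

M_tri(3) = 422; |p(3)| = 230; equality at z=3: no.


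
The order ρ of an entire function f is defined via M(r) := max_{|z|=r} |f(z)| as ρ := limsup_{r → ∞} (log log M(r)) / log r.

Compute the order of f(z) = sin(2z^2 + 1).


Write sin(w) = (e^{iw} ± e^{−iw})/(2 or 2i), so |sin(w)| ≤ e^{|w|}. With w = 2z^2 + 1, |w| ≤ 2r^2 + 1 on |z|=r, giving M(r) ≤ e^{2r^2 + 1} and ρ ≤ 2. For the lower bound, choose z on |z|=r with 2z^2 purely imaginary of modulus 2r^2; then |sin(2z^2 + 1)| grows like e^{2r^2}/2, so ρ ≥ 2. Hence ρ = 2.
Therefore ρ = 2.

Order ρ = 2.


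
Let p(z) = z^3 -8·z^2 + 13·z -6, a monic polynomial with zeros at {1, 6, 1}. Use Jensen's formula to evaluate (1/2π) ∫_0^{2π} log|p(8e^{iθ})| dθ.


Zeros: 1, 1, 6; r = 8.
Inside |z| < r: 1, 1, 6. Outside (|z| ≥ r): ∅.
p(0) = -6, so log|p(0)| = log(6) = 1.7918.
Apply Jensen: I(r) = log|p(0)| + Σ_k log(r/|z_k|), summed over zeros inside |z| < r.
  log(r/|z_k|) for z_k = 1: log(8/1) = 2.0794
  log(r/|z_k|) for z_k = 6: log(8/6) = 0.2877
  log(r/|z_k|) for z_k = 1: log(8/1) = 2.0794
Sum over inside zeros: 4.4466.
I(r) = log|p(0)| + (inside sum) = 1.7918 + 4.4466 = 6.2383.
Closed form (all zeros inside, monic): I(r) = n·log(r) = 3·log(8) = 6.2383. ✓

I(r) ≈ 6.2383.


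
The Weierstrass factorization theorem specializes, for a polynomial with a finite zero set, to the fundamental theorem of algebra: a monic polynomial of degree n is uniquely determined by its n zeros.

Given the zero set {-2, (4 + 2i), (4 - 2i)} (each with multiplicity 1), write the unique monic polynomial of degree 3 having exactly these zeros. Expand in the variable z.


The polynomial is p(z) = ∏_{α ∈ S} (z − α), where S = {-2, (4 + 2i), (4 - 2i)}.
Expanding the product yields: p(z) = z^3 -6·z^2 + 4·z + 40.
Note conjugate pairs combine to real quadratics: (z − (4+2i))(z − (4−2i)) = z² − 8z + 20.
The resulting polynomial has degree 3 and real coefficients as required.

p(z) = z^3 -6·z^2 + 4·z + 40.


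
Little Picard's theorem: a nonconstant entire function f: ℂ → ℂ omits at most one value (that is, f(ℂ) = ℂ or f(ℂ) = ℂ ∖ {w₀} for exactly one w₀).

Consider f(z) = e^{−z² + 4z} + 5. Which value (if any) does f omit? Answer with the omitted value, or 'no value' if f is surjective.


Little Picard bounds the complement of f(ℂ) to at most one point.
The exponent g(z) = −z² + 4z is a nonconstant polynomial, hence surjective onto ℂ. So e^{g(z)} takes every value in {e^w : w ∈ ℂ} = ℂ ∖ {0}. Adding 5 shifts the range to ℂ ∖ {5}. f omits exactly 5.

Omitted value: 5.


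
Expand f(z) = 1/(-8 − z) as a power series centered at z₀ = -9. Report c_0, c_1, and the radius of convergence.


Let w = z − z₀, so z = z₀ + w.
Then -8 − z = -8 − (z₀ + w) = (-8 − z₀) − w = 1 − w.
f(z) = 1/(1 − w) = (1/(1)) · 1/(1 − w/(1)) = Σ_{n≥0} w^n / (1)^(n+1).
So c_n = 1/(1)^(n+1):
  c_0 = 1/(1)^1 = 1.
  c_1 = 1/(1)^2 = 1.
The series is valid for |w/d| < 1, i.e. |z − z₀| < |d|.
Radius of convergence: R = |-8 − z₀| = |1| = 1 (distance from z₀ to the singularity z = -8).

c_0 = 1, c_1 = 1; R = 1.


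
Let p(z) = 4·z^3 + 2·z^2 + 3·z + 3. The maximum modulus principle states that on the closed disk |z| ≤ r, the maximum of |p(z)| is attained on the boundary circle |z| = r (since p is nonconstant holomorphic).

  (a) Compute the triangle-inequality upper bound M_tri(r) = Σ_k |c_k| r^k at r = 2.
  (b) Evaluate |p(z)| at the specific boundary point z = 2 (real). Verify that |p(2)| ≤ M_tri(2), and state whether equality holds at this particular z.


Coefficients: c_0 = 3, c_1 = 3, c_2 = 2, c_3 = 4. Radius r = 2.
Part (a). Triangle bound: M_tri(r) = Σ_k |c_k| r^k
  = |3|·2^0 + |3|·2^1 + |2|·2^2 + |4|·2^3
  = 3 + 6 + 8 + 32 = 49.
This bounds M(r) := max_{|z|=r} |p(z)| from above; equality holds iff all terms c_k z^k can be made to align in phase at a single z on |z|=r.
Part (b). At z = 2 (real, on the circle |z| = r):
  p(2) = (3)·2^0 + (3)·2^1 + (2)·2^2 + (4)·2^3 = 49.
  |p(2)| = 49.
Since all nonzero coefficients share the same sign, |p(2)| = 49 = M_tri(2); the triangle bound is attained at z = 2, so in fact M(r) = 49.

M_tri(2) = 49; |p(2)| = 49; equality at z=2: yes.


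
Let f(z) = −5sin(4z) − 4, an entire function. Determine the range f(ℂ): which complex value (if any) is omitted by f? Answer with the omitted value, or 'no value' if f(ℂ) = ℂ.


Little Picard bounds the complement of f(ℂ) to at most one point.
sin is entire and surjective onto ℂ: for every w ∈ ℂ, sin(ζ) = w has a solution ζ ∈ ℂ (e.g., via the complex inverse arcsin). With ζ = 4z this gives z = ζ/(4). Then -5·sin(4z) takes every value in -5·ℂ = ℂ, and adding -4 is a bijection of ℂ. So f is surjective and omits no value. (Note: only on the real line is sin bounded by [−1, 1].)

Omitted value: no value.


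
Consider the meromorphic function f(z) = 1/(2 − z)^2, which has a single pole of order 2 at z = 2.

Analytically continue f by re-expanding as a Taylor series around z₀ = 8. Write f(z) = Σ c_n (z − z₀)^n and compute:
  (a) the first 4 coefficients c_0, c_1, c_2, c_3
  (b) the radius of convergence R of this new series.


Let w = z − z₀, so z = z₀ + w.
Then 2 − z = 2 − (z₀ + w) = (2 − z₀) − w = -6 − w.
f(z) = 1/(-6 − w)^2 = (1/(-6)^2) · (1 − w/(-6))^{−2}.
By the binomial series (1−u)^{−2} = Σ_{n≥0} C(n+1, 1) u^n for |u|<1, with u = w/(-6):
  c_n = C(n+1, 1) / (-6)^(n+2).
  c_0 = 1/(-6)^2 = 1/36.
  c_1 = 2/(-6)^3 = -1/108.
  c_2 = 3/(-6)^4 = 1/432.
  c_3 = 4/(-6)^5 = -1/1944.
The series is valid for |w/d| < 1, i.e. |z − z₀| < |d|.
Radius of convergence: R = |2 − z₀| = |-6| = 6 (distance from z₀ to the singularity z = 2).

c_0 = 1/36, c_1 = -1/108, c_2 = 1/432, c_3 = -1/1944; R = 6.


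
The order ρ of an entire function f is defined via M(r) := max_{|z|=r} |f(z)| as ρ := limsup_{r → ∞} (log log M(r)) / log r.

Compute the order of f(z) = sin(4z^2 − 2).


Write sin(w) = (e^{iw} ± e^{−iw})/(2 or 2i), so |sin(w)| ≤ e^{|w|}. With w = 4z^2 − 2, |w| ≤ 4r^2 + 2 on |z|=r, giving M(r) ≤ e^{4r^2 + 2} and ρ ≤ 2. For the lower bound, choose z on |z|=r with 4z^2 purely imaginary of modulus 4r^2; then |sin(4z^2 − 2)| grows like e^{4r^2}/2, so ρ ≥ 2. Hence ρ = 2.
Therefore ρ = 2.

Order ρ = 2.


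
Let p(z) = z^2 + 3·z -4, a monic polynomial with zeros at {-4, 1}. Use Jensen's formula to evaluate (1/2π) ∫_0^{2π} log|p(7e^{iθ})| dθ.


Zeros: -4, 1; r = 7.
Inside |z| < r: -4, 1. Outside (|z| ≥ r): ∅.
p(0) = -4, so log|p(0)| = log(4) = 1.3863.
Apply Jensen: I(r) = log|p(0)| + Σ_k log(r/|z_k|), summed over zeros inside |z| < r.
  log(r/|z_k|) for z_k = -4: log(7/4) = 0.5596
  log(r/|z_k|) for z_k = 1: log(7/1) = 1.9459
Sum over inside zeros: 2.5055.
I(r) = log|p(0)| + (inside sum) = 1.3863 + 2.5055 = 3.8918.
Closed form (all zeros inside, monic): I(r) = n·log(r) = 2·log(7) = 3.8918. ✓

I(r) ≈ 3.8918.


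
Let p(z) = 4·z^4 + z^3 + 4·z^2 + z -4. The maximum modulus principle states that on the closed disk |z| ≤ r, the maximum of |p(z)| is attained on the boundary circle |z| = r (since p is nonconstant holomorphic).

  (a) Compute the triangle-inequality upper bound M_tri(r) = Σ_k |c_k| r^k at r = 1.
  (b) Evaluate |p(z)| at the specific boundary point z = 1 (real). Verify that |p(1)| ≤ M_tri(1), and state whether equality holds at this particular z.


Coefficients: c_0 = -4, c_1 = 1, c_2 = 4, c_3 = 1, c_4 = 4. Radius r = 1.
Part (a). Triangle bound: M_tri(r) = Σ_k |c_k| r^k
  = |-4|·1^0 + |1|·1^1 + |4|·1^2 + |1|·1^3 + |4|·1^4
  = 4 + 1 + 4 + 1 + 4 = 14.
This bounds M(r) := max_{|z|=r} |p(z)| from above; equality holds iff all terms c_k z^k can be made to align in phase at a single z on |z|=r.
Part (b). At z = 1 (real, on the circle |z| = r):
  p(1) = (-4)·1^0 + (1)·1^1 + (4)·1^2 + (1)·1^3 + (4)·1^4 = 6.
  |p(1)| = 6.
Check: |p(1)| = 6 ≤ 14 = M_tri(1). ✓ Equality does not hold at z = 1 (the coefficients have mixed signs, so the terms do not all align in phase there).

M_tri(1) = 14; |p(1)| = 6; equality at z=1: no.


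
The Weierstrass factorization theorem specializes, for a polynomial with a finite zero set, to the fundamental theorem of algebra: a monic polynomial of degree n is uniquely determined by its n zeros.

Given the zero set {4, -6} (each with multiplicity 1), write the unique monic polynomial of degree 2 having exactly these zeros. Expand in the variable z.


The polynomial is p(z) = ∏_{α ∈ S} (z − α), where S = {4, -6}.
Expanding the product yields: p(z) = z^2 + 2·z -24.
The resulting polynomial has degree 2 and real coefficients as required.

p(z) = z^2 + 2·z -24.


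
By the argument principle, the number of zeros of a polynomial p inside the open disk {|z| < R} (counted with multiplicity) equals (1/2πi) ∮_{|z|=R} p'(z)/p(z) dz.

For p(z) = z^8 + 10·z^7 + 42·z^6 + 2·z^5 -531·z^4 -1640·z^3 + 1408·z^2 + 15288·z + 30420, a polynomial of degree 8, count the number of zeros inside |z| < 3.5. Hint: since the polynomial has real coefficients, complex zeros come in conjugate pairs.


The zeros of p are: (-2 + 3i), (-2 - 3i), (-3 + 3i), (-3 - 3i), (-3 + 2i), (-3 - 2i), (3 + 1i), (3 - 1i).
Their magnitudes are: 3.606, 3.606, 4.243, 4.243, 3.606, 3.606, 3.162, 3.162.
Zeros with |z| < R = 3.5: (3 + 1i), (3 - 1i).
Count = 2.
By the argument principle, (1/2πi) ∮_{|z|=R} p'(z)/p(z) dz equals exactly this count.

Number of zeros inside |z| < 3.5: 2.


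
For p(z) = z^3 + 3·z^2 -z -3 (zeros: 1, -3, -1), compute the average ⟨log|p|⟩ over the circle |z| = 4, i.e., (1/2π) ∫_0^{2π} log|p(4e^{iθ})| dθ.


Zeros: -3, -1, 1; r = 4.
Inside |z| < r: -3, -1, 1. Outside (|z| ≥ r): ∅.
p(0) = -3, so log|p(0)| = log(3) = 1.0986.
Apply Jensen: I(r) = log|p(0)| + Σ_k log(r/|z_k|), summed over zeros inside |z| < r.
  log(r/|z_k|) for z_k = 1: log(4/1) = 1.3863
  log(r/|z_k|) for z_k = -3: log(4/3) = 0.2877
  log(r/|z_k|) for z_k = -1: log(4/1) = 1.3863
Sum over inside zeros: 3.0603.
I(r) = log|p(0)| + (inside sum) = 1.0986 + 3.0603 = 4.1589.
Closed form (all zeros inside, monic): I(r) = n·log(r) = 3·log(4) = 4.1589. ✓

I(r) ≈ 4.1589.


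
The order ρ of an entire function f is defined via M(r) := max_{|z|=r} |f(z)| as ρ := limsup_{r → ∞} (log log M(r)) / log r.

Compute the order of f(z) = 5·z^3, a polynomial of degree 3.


|f(z)| ≤ Σ|c_k|·r^k = O(r^3) as r → ∞. Polynomial growth is O(e^{r^ε}) for every ε > 0 (since r^3/e^{r^ε} → 0), so ρ ≤ ε for all ε > 0, i.e. ρ = 0. Every nonconstant polynomial has order 0.
Therefore ρ = 0.

Order ρ = 0.


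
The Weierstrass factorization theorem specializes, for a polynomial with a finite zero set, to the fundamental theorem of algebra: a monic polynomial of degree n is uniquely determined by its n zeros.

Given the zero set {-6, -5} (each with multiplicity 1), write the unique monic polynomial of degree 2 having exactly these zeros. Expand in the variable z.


The polynomial is p(z) = ∏_{α ∈ S} (z − α), where S = {-6, -5}.
Expanding the product yields: p(z) = z^2 + 11·z + 30.
The resulting polynomial has degree 2 and real coefficients as required.

p(z) = z^2 + 11·z + 30.


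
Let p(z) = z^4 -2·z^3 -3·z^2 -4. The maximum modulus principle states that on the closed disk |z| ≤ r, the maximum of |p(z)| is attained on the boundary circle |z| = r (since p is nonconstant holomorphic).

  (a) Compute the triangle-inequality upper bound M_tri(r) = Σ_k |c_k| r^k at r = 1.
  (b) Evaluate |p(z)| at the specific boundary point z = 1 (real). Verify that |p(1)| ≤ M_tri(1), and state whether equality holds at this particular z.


Coefficients: c_0 = -4, c_1 = 0, c_2 = -3, c_3 = -2, c_4 = 1. Radius r = 1.
Part (a). Triangle bound: M_tri(r) = Σ_k |c_k| r^k
  = |-4|·1^0 + |0|·1^1 + |-3|·1^2 + |-2|·1^3 + |1|·1^4
  = 4 + 0 + 3 + 2 + 1 = 10.
This bounds M(r) := max_{|z|=r} |p(z)| from above; equality holds iff all terms c_k z^k can be made to align in phase at a single z on |z|=r.
Part (b). At z = 1 (real, on the circle |z| = r):
  p(1) = (-4)·1^0 + (0)·1^1 + (-3)·1^2 + (-2)·1^3 + (1)·1^4 = -8.
  |p(1)| = 8.
Check: |p(1)| = 8 ≤ 10 = M_tri(1). ✓ Equality does not hold at z = 1 (the coefficients have mixed signs, so the terms do not all align in phase there).

M_tri(1) = 10; |p(1)| = 8; equality at z=1: no.


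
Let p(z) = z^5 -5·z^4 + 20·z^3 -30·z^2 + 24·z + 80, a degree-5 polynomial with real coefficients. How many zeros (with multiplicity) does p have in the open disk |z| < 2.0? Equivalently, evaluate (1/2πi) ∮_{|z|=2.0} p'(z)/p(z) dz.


The zeros of p are: (1 + 3i), (1 - 3i), (2 + 2i), (2 - 2i), -1.
Their magnitudes are: 3.162, 3.162, 2.828, 2.828, 1.
Zeros with |z| < R = 2.0: -1.
Count = 1.
By the argument principle, (1/2πi) ∮_{|z|=R} p'(z)/p(z) dz equals exactly this count.

Number of zeros inside |z| < 2.0: 1.


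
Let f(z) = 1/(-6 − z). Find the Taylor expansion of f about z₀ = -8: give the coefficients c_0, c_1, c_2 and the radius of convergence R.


Let w = z − z₀, so z = z₀ + w.
Then -6 − z = -6 − (z₀ + w) = (-6 − z₀) − w = 2 − w.
f(z) = 1/(2 − w) = (1/(2)) · 1/(1 − w/(2)) = Σ_{n≥0} w^n / (2)^(n+1).
So c_n = 1/(2)^(n+1):
  c_0 = 1/(2)^1 = 1/2.
  c_1 = 1/(2)^2 = 1/4.
  c_2 = 1/(2)^3 = 1/8.
The series is valid for |w/d| < 1, i.e. |z − z₀| < |d|.
Radius of convergence: R = |-6 − z₀| = |2| = 2 (distance from z₀ to the singularity z = -6).

c_0 = 1/2, c_1 = 1/4, c_2 = 1/8; R = 2.


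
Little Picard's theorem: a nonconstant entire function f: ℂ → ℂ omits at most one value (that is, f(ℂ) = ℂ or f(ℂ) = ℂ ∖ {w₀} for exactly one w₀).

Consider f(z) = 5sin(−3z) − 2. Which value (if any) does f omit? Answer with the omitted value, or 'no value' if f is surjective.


Little Picard bounds the complement of f(ℂ) to at most one point.
sin is entire and surjective onto ℂ: for every w ∈ ℂ, sin(ζ) = w has a solution ζ ∈ ℂ (e.g., via the complex inverse arcsin). With ζ = −3z this gives z = ζ/(-3). Then 5·sin(−3z) takes every value in 5·ℂ = ℂ, and adding -2 is a bijection of ℂ. So f is surjective and omits no value. (Note: only on the real line is sin bounded by [−1, 1].)

Omitted value: no value.


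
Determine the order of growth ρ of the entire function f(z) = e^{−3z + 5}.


|e^{−3z + 5}| = e^{Re(-3·z) + 5} ≤ e^{3|z|^1 + 5} = e^{3r^1 + 5} on |z| = r, so ρ ≤ 1. Choosing z on |z|=r so that -3·z is real positive (always possible by picking arg z appropriately) gives |f(z)| = e^{3r^1 + 5}, matching the bound. The additive constant 5 does not affect log log M(r) ~ 1·log r. Hence ρ = 1.
Therefore ρ = 1.

Order ρ = 1.


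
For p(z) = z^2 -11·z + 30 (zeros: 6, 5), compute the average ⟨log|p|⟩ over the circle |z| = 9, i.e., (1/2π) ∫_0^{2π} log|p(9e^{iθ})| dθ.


Zeros: 5, 6; r = 9.
Inside |z| < r: 5, 6. Outside (|z| ≥ r): ∅.
p(0) = 30, so log|p(0)| = log(30) = 3.4012.
Apply Jensen: I(r) = log|p(0)| + Σ_k log(r/|z_k|), summed over zeros inside |z| < r.
  log(r/|z_k|) for z_k = 6: log(9/6) = 0.4055
  log(r/|z_k|) for z_k = 5: log(9/5) = 0.5878
Sum over inside zeros: 0.9933.
I(r) = log|p(0)| + (inside sum) = 3.4012 + 0.9933 = 4.3944.
Closed form (all zeros inside, monic): I(r) = n·log(r) = 2·log(9) = 4.3944. ✓

I(r) ≈ 4.3944.


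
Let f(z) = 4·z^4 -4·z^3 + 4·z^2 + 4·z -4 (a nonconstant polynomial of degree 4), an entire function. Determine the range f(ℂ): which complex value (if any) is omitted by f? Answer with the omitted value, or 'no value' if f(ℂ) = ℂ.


Little Picard bounds the complement of f(ℂ) to at most one point.
For every w ∈ ℂ, the equation p(z) − w = 0 is a nonconstant polynomial in z and hence has at least one root by the fundamental theorem of algebra. So p is surjective onto ℂ, omitting no value.

Omitted value: no value.


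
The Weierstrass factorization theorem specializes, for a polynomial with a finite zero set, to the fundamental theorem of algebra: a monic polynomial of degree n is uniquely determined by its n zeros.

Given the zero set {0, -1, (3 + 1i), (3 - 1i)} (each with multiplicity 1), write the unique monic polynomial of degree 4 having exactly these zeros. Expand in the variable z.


The polynomial is p(z) = ∏_{α ∈ S} (z − α), where S = {0, -1, (3 + 1i), (3 - 1i)}.
Expanding the product yields: p(z) = z^4 -5·z^3 + 4·z^2 + 10·z.
Note conjugate pairs combine to real quadratics: (z − (3+1i))(z − (3−1i)) = z² − 6z + 10.
The resulting polynomial has degree 4 and real coefficients as required.

p(z) = z^4 -5·z^3 + 4·z^2 + 10·z.


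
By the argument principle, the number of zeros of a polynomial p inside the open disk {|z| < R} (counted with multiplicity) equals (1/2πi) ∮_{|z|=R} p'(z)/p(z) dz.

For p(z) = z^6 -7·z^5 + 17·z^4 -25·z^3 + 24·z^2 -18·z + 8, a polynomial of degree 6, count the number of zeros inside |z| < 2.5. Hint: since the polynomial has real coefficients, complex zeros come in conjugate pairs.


The zeros of p are: 1, (0 + 1i), (0 - 1i), 4, (1 + 1i), (1 - 1i).
Their magnitudes are: 1, 1, 1, 4, 1.414, 1.414.
Zeros with |z| < R = 2.5: 1, (0 + 1i), (0 - 1i), (1 + 1i), (1 - 1i).
Count = 5.
By the argument principle, (1/2πi) ∮_{|z|=R} p'(z)/p(z) dz equals exactly this count.

Number of zeros inside |z| < 2.5: 5.


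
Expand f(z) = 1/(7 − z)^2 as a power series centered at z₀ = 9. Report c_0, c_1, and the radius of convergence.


Let w = z − z₀, so z = z₀ + w.
Then 7 − z = 7 − (z₀ + w) = (7 − z₀) − w = -2 − w.
f(z) = 1/(-2 − w)^2 = (1/(-2)^2) · (1 − w/(-2))^{−2}.
By the binomial series (1−u)^{−2} = Σ_{n≥0} C(n+1, 1) u^n for |u|<1, with u = w/(-2):
  c_n = C(n+1, 1) / (-2)^(n+2).
  c_0 = 1/(-2)^2 = 1/4.
  c_1 = 2/(-2)^3 = -1/4.
The series is valid for |w/d| < 1, i.e. |z − z₀| < |d|.
Radius of convergence: R = |7 − z₀| = |-2| = 2 (distance from z₀ to the singularity z = 7).

c_0 = 1/4, c_1 = -1/4; R = 2.


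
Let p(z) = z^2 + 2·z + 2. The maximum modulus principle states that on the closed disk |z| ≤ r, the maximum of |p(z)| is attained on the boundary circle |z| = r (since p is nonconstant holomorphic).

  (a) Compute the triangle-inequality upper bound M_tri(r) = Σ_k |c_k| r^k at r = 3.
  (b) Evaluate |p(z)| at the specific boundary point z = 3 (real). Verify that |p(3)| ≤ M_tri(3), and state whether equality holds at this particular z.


Coefficients: c_0 = 2, c_1 = 2, c_2 = 1. Radius r = 3.
Part (a). Triangle bound: M_tri(r) = Σ_k |c_k| r^k
  = |2|·3^0 + |2|·3^1 + |1|·3^2
  = 2 + 6 + 9 = 17.
This bounds M(r) := max_{|z|=r} |p(z)| from above; equality holds iff all terms c_k z^k can be made to align in phase at a single z on |z|=r.
Part (b). At z = 3 (real, on the circle |z| = r):
  p(3) = (2)·3^0 + (2)·3^1 + (1)·3^2 = 17.
  |p(3)| = 17.
Since all nonzero coefficients share the same sign, |p(3)| = 17 = M_tri(3); the triangle bound is attained at z = 3, so in fact M(r) = 17.

M_tri(3) = 17; |p(3)| = 17; equality at z=3: yes.


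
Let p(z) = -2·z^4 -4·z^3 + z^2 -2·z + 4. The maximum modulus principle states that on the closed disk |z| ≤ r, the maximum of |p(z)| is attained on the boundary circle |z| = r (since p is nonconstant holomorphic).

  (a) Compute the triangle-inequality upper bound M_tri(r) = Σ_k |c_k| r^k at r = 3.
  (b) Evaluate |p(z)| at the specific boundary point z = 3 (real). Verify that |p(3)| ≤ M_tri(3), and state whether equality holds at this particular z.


Coefficients: c_0 = 4, c_1 = -2, c_2 = 1, c_3 = -4, c_4 = -2. Radius r = 3.
Part (a). Triangle bound: M_tri(r) = Σ_k |c_k| r^k
  = |4|·3^0 + |-2|·3^1 + |1|·3^2 + |-4|·3^3 + |-2|·3^4
  = 4 + 6 + 9 + 108 + 162 = 289.
This bounds M(r) := max_{|z|=r} |p(z)| from above; equality holds iff all terms c_k z^k can be made to align in phase at a single z on |z|=r.
Part (b). At z = 3 (real, on the circle |z| = r):
  p(3) = (4)·3^0 + (-2)·3^1 + (1)·3^2 + (-4)·3^3 + (-2)·3^4 = -263.
  |p(3)| = 263.
Check: |p(3)| = 263 ≤ 289 = M_tri(3). ✓ Equality does not hold at z = 3 (the coefficients have mixed signs, so the terms do not all align in phase there).

M_tri(3) = 289; |p(3)| = 263; equality at z=3: no.


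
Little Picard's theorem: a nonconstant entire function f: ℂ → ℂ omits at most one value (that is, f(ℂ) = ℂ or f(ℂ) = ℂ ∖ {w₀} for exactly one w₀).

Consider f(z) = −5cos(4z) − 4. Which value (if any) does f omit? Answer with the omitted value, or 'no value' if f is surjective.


Little Picard bounds the complement of f(ℂ) to at most one point.
cos is entire and surjective onto ℂ: for every w ∈ ℂ, cos(ζ) = w has a solution ζ ∈ ℂ (e.g., via the complex inverse arccos). With ζ = 4z this gives z = ζ/(4). Then -5·cos(4z) takes every value in -5·ℂ = ℂ, and adding -4 is a bijection of ℂ. So f is surjective and omits no value. (Note: only on the real line is cos bounded by [−1, 1].)

Omitted value: no value.


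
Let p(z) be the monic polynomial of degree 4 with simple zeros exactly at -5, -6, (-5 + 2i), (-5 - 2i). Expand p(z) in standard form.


The polynomial is p(z) = ∏_{α ∈ S} (z − α), where S = {-5, -6, (-5 + 2i), (-5 - 2i)}.
Expanding the product yields: p(z) = z^4 + 21·z^3 + 169·z^2 + 619·z + 870.
Note conjugate pairs combine to real quadratics: (z − (-5+2i))(z − (-5−2i)) = z² + 10z + 29.
The resulting polynomial has degree 4 and real coefficients as required.

p(z) = z^4 + 21·z^3 + 169·z^2 + 619·z + 870.


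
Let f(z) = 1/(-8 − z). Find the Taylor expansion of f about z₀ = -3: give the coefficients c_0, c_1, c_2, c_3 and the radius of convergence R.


Let w = z − z₀, so z = z₀ + w.
Then -8 − z = -8 − (z₀ + w) = (-8 − z₀) − w = -5 − w.
f(z) = 1/(-5 − w) = (1/(-5)) · 1/(1 − w/(-5)) = Σ_{n≥0} w^n / (-5)^(n+1).
So c_n = 1/(-5)^(n+1):
  c_0 = 1/(-5)^1 = -1/5.
  c_1 = 1/(-5)^2 = 1/25.
  c_2 = 1/(-5)^3 = -1/125.
  c_3 = 1/(-5)^4 = 1/625.
The series is valid for |w/d| < 1, i.e. |z − z₀| < |d|.
Radius of convergence: R = |-8 − z₀| = |-5| = 5 (distance from z₀ to the singularity z = -8).

c_0 = -1/5, c_1 = 1/25, c_2 = -1/125, c_3 = 1/625; R = 5.


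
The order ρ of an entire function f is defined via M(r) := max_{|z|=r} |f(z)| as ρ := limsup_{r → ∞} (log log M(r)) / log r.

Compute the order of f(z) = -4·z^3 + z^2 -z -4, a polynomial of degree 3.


|f(z)| ≤ Σ|c_k|·r^k = O(r^3) as r → ∞. Polynomial growth is O(e^{r^ε}) for every ε > 0 (since r^3/e^{r^ε} → 0), so ρ ≤ ε for all ε > 0, i.e. ρ = 0. Every nonconstant polynomial has order 0.
Therefore ρ = 0.

Order ρ = 0.


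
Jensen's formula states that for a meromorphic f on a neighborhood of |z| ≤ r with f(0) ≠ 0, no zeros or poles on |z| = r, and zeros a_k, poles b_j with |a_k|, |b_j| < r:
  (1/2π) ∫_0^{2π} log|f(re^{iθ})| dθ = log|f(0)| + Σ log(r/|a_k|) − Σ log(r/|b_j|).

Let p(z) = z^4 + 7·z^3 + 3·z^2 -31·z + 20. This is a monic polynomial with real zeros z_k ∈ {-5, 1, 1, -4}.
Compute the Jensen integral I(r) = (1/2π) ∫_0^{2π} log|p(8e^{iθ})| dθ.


Zeros: -5, -4, 1, 1; r = 8.
Inside |z| < r: -5, -4, 1, 1. Outside (|z| ≥ r): ∅.
p(0) = 20, so log|p(0)| = log(20) = 2.9957.
Apply Jensen: I(r) = log|p(0)| + Σ_k log(r/|z_k|), summed over zeros inside |z| < r.
  log(r/|z_k|) for z_k = -5: log(8/5) = 0.4700
  log(r/|z_k|) for z_k = 1: log(8/1) = 2.0794
  log(r/|z_k|) for z_k = 1: log(8/1) = 2.0794
  log(r/|z_k|) for z_k = -4: log(8/4) = 0.6931
Sum over inside zeros: 5.3220.
I(r) = log|p(0)| + (inside sum) = 2.9957 + 5.3220 = 8.3178.
Closed form (all zeros inside, monic): I(r) = n·log(r) = 4·log(8) = 8.3178. ✓

I(r) ≈ 8.3178.


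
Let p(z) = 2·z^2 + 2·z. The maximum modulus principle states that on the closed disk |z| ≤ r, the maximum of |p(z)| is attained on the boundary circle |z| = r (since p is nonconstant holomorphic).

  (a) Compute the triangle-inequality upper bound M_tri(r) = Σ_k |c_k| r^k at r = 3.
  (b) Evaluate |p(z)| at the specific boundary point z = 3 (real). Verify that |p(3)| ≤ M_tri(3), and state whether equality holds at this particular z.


Coefficients: c_0 = 0, c_1 = 2, c_2 = 2. Radius r = 3.
Part (a). Triangle bound: M_tri(r) = Σ_k |c_k| r^k
  = |0|·3^0 + |2|·3^1 + |2|·3^2
  = 0 + 6 + 18 = 24.
This bounds M(r) := max_{|z|=r} |p(z)| from above; equality holds iff all terms c_k z^k can be made to align in phase at a single z on |z|=r.
Part (b). At z = 3 (real, on the circle |z| = r):
  p(3) = (0)·3^0 + (2)·3^1 + (2)·3^2 = 24.
  |p(3)| = 24.
Since all nonzero coefficients share the same sign, |p(3)| = 24 = M_tri(3); the triangle bound is attained at z = 3, so in fact M(r) = 24.

M_tri(3) = 24; |p(3)| = 24; equality at z=3: yes.


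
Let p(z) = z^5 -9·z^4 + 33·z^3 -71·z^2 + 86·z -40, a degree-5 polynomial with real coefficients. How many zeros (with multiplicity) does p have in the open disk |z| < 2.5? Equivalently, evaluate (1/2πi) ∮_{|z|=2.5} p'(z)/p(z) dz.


The zeros of p are: 1, 4, 2, (1 + 2i), (1 - 2i).
Their magnitudes are: 1, 4, 2, 2.236, 2.236.
Zeros with |z| < R = 2.5: 1, 2, (1 + 2i), (1 - 2i).
Count = 4.
By the argument principle, (1/2πi) ∮_{|z|=R} p'(z)/p(z) dz equals exactly this count.

Number of zeros inside |z| < 2.5: 4.


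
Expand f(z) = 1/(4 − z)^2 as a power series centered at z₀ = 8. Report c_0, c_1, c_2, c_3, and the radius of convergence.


Let w = z − z₀, so z = z₀ + w.
Then 4 − z = 4 − (z₀ + w) = (4 − z₀) − w = -4 − w.
f(z) = 1/(-4 − w)^2 = (1/(-4)^2) · (1 − w/(-4))^{−2}.
By the binomial series (1−u)^{−2} = Σ_{n≥0} C(n+1, 1) u^n for |u|<1, with u = w/(-4):
  c_n = C(n+1, 1) / (-4)^(n+2).
  c_0 = 1/(-4)^2 = 1/16.
  c_1 = 2/(-4)^3 = -1/32.
  c_2 = 3/(-4)^4 = 3/256.
  c_3 = 4/(-4)^5 = -1/256.
The series is valid for |w/d| < 1, i.e. |z − z₀| < |d|.
Radius of convergence: R = |4 − z₀| = |-4| = 4 (distance from z₀ to the singularity z = 4).

c_0 = 1/16, c_1 = -1/32, c_2 = 3/256, c_3 = -1/256; R = 4.


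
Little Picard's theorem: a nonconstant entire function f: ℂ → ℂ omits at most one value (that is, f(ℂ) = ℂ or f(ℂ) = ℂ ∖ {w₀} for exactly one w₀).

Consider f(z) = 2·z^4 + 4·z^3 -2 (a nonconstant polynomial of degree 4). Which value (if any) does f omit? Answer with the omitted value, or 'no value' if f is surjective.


Little Picard bounds the complement of f(ℂ) to at most one point.
For every w ∈ ℂ, the equation p(z) − w = 0 is a nonconstant polynomial in z and hence has at least one root by the fundamental theorem of algebra. So p is surjective onto ℂ, omitting no value.

Omitted value: no value.


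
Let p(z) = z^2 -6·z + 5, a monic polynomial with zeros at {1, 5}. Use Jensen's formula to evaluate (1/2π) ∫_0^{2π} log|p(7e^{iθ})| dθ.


Zeros: 1, 5; r = 7.
Inside |z| < r: 1, 5. Outside (|z| ≥ r): ∅.
p(0) = 5, so log|p(0)| = log(5) = 1.6094.
Apply Jensen: I(r) = log|p(0)| + Σ_k log(r/|z_k|), summed over zeros inside |z| < r.
  log(r/|z_k|) for z_k = 1: log(7/1) = 1.9459
  log(r/|z_k|) for z_k = 5: log(7/5) = 0.3365
Sum over inside zeros: 2.2824.
I(r) = log|p(0)| + (inside sum) = 1.6094 + 2.2824 = 3.8918.
Closed form (all zeros inside, monic): I(r) = n·log(r) = 2·log(7) = 3.8918. ✓

I(r) ≈ 3.8918.


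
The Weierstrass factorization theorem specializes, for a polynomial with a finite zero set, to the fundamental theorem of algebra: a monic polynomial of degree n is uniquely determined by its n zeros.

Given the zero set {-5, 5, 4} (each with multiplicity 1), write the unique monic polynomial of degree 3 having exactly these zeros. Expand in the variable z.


The polynomial is p(z) = ∏_{α ∈ S} (z − α), where S = {-5, 5, 4}.
Expanding the product yields: p(z) = z^3 -4·z^2 -25·z + 100.
The resulting polynomial has degree 3 and real coefficients as required.

p(z) = z^3 -4·z^2 -25·z + 100.


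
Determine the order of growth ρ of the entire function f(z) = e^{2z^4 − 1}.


|e^{2z^4 − 1}| = e^{Re(2·z^4) + -1} ≤ e^{2|z|^4 + -1} = e^{2r^4 + -1} on |z| = r, so ρ ≤ 4. Choosing z on |z|=r so that 2·z^4 is real positive (always possible by picking arg z appropriately) gives |f(z)| = e^{2r^4 + -1}, matching the bound. The additive constant -1 does not affect log log M(r) ~ 4·log r. Hence ρ = 4.
Therefore ρ = 4.

Order ρ = 4.


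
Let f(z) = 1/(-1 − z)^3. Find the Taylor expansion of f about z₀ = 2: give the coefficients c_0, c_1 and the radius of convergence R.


Let w = z − z₀, so z = z₀ + w.
Then -1 − z = -1 − (z₀ + w) = (-1 − z₀) − w = -3 − w.
f(z) = 1/(-3 − w)^3 = (1/(-3)^3) · (1 − w/(-3))^{−3}.
By the binomial series (1−u)^{−3} = Σ_{n≥0} C(n+2, 2) u^n for |u|<1, with u = w/(-3):
  c_n = C(n+2, 2) / (-3)^(n+3).
  c_0 = 1/(-3)^3 = -1/27.
  c_1 = 3/(-3)^4 = 1/27.
The series is valid for |w/d| < 1, i.e. |z − z₀| < |d|.
Radius of convergence: R = |-1 − z₀| = |-3| = 3 (distance from z₀ to the singularity z = -1).

c_0 = -1/27, c_1 = 1/27; R = 3.


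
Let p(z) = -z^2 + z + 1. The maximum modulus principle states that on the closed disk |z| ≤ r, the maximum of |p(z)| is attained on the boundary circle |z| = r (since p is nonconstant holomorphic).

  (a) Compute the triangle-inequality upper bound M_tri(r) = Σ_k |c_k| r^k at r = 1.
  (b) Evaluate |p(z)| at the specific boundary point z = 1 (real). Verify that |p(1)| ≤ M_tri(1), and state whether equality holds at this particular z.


Coefficients: c_0 = 1, c_1 = 1, c_2 = -1. Radius r = 1.
Part (a). Triangle bound: M_tri(r) = Σ_k |c_k| r^k
  = |1|·1^0 + |1|·1^1 + |-1|·1^2
  = 1 + 1 + 1 = 3.
This bounds M(r) := max_{|z|=r} |p(z)| from above; equality holds iff all terms c_k z^k can be made to align in phase at a single z on |z|=r.
Part (b). At z = 1 (real, on the circle |z| = r):
  p(1) = (1)·1^0 + (1)·1^1 + (-1)·1^2 = 1.
  |p(1)| = 1.
Check: |p(1)| = 1 ≤ 3 = M_tri(1). ✓ Equality does not hold at z = 1 (the coefficients have mixed signs, so the terms do not all align in phase there).

M_tri(1) = 3; |p(1)| = 1; equality at z=1: no.


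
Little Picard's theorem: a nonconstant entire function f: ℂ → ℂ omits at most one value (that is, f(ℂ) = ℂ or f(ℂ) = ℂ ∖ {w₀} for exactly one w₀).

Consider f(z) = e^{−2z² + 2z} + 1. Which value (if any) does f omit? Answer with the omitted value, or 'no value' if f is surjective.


Little Picard bounds the complement of f(ℂ) to at most one point.
The exponent g(z) = −2z² + 2z is a nonconstant polynomial, hence surjective onto ℂ. So e^{g(z)} takes every value in {e^w : w ∈ ℂ} = ℂ ∖ {0}. Adding 1 shifts the range to ℂ ∖ {1}. f omits exactly 1.

Omitted value: 1.


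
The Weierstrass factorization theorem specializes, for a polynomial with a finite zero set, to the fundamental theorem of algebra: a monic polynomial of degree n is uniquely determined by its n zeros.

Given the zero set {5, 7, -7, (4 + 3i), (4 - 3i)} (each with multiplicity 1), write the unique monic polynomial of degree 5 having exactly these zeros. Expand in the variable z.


The polynomial is p(z) = ∏_{α ∈ S} (z − α), where S = {5, 7, -7, (4 + 3i), (4 - 3i)}.
Expanding the product yields: p(z) = z^5 -13·z^4 + 16·z^3 + 512·z^2 -3185·z + 6125.
Note conjugate pairs combine to real quadratics: (z − (4+3i))(z − (4−3i)) = z² − 8z + 25.
The resulting polynomial has degree 5 and real coefficients as required.

p(z) = z^5 -13·z^4 + 16·z^3 + 512·z^2 -3185·z + 6125.


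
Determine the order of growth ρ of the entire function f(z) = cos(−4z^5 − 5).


Write cos(w) = (e^{iw} ± e^{−iw})/(2 or 2i), so |cos(w)| ≤ e^{|w|}. With w = −4z^5 − 5, |w| ≤ 4r^5 + 5 on |z|=r, giving M(r) ≤ e^{4r^5 + 5} and ρ ≤ 5. For the lower bound, choose z on |z|=r with -4z^5 purely imaginary of modulus 4r^5; then |cos(−4z^5 − 5)| grows like e^{4r^5}/2, so ρ ≥ 5. Hence ρ = 5.
Therefore ρ = 5.

Order ρ = 5.


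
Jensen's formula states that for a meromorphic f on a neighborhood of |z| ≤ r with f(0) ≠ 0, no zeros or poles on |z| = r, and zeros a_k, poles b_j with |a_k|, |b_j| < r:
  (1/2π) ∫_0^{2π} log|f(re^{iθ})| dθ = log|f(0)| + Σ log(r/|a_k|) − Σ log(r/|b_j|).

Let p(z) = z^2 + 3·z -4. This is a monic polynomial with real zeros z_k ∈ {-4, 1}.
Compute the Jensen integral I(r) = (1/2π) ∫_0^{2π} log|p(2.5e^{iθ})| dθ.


Zeros: -4, 1; r = 2.5.
Inside |z| < r: 1. Outside (|z| ≥ r): -4.
p(0) = -4, so log|p(0)| = log(4) = 1.3863.
Apply Jensen: I(r) = log|p(0)| + Σ_k log(r/|z_k|), summed over zeros inside |z| < r.
  log(r/|z_k|) for z_k = 1: log(2.5/1) = 0.9163
  Outside zeros (-4) contribute nothing to the Jensen sum.
Sum over inside zeros: 0.9163.
I(r) = log|p(0)| + (inside sum) = 1.3863 + 0.9163 = 2.3026.
Note: since some zeros are outside |z| ≤ r, the simplified n·log(r) form does NOT apply — only the inside zeros contribute.

I(r) ≈ 2.3026.
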